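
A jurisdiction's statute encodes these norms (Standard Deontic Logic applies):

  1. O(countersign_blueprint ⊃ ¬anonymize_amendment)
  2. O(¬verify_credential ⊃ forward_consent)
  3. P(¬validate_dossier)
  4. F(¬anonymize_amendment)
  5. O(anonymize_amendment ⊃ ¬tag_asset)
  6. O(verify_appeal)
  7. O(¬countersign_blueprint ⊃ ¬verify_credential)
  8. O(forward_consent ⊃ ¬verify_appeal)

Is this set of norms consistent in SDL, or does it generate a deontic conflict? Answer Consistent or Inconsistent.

Inconsistent

From premise 6 we have O(verify_appeal).
The contrapositive of premise 8 (O(forward_consent ⊃ ¬verify_appeal)) is O(verify_appeal ⊃ ¬forward_consent), and O(verify_appeal) is already established, so O(¬forward_consent).
The contrapositive of premise 2 (O(¬verify_credential ⊃ forward_consent)) is O(¬forward_consent ⊃ verify_credential), and O(¬forward_consent) is already established, so O(verify_credential).
Premise 7 is O(¬countersign_blueprint ⊃ ¬verify_credential); contrapositively O(verify_credential ⊃ countersign_blueprint). Since O(verify_credential) holds, K gives O(countersign_blueprint).
Applying K to premise 1 (O(countersign_blueprint ⊃ ¬anonymize_amendment)) and O(countersign_blueprint) yields O(¬anonymize_amendment).
But premise 4, F(¬anonymize_amendment), means O(anonymize_amendment).
We now have both O(¬anonymize_amendment) and O(anonymize_amendment) — anonymize_amendment is simultaneously obligatory and forbidden, violating the D-axiom.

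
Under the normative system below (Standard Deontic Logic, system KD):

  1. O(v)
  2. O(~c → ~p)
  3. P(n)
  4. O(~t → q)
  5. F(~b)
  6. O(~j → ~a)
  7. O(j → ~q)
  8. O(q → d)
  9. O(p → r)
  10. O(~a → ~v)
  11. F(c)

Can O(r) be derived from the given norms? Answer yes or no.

No

Premise 9 is O(p → r), but O(p) is not derivable from the premises, so it does not yield O(r).
No other premise forces O(r). An ideal world satisfying every premise can still have r false, so O(r) is not derivable.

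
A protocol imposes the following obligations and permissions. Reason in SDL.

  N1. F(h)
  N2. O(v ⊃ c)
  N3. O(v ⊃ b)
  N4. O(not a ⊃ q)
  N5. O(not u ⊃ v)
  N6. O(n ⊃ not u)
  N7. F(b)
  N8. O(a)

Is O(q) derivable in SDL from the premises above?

Premise 4 is O(not a ⊃ q), but O(not a) is not derivable from the premises, so it does not yield O(q).
No other premise forces O(q). An ideal world satisfying every premise can still have q false, so O(q) is not derivable.

No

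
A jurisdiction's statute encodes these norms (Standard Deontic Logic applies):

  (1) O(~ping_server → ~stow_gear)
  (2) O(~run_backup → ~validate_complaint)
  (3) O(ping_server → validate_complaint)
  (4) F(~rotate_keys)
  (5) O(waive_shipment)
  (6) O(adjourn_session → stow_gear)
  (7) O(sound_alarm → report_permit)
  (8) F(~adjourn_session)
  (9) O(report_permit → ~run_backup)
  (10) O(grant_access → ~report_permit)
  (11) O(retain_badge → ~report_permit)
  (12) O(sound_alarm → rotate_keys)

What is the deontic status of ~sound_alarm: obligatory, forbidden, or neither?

Obligatory

Premise 8 is F(~adjourn_session), i.e. O(adjourn_session).
From O(adjourn_session) and premise 6, O(adjourn_session → stow_gear), we obtain O(stow_gear).
Premise 1, O(~ping_server → ~stow_gear), contraposes to O(stow_gear → ping_server); with O(stow_gear) we get O(ping_server).
Applying K to premise 3 (O(ping_server → validate_complaint)) and O(ping_server) yields O(validate_complaint).
The contrapositive of premise 2 (O(~run_backup → ~validate_complaint)) is O(validate_complaint → run_backup), and O(validate_complaint) is already established, so O(run_backup).
Premise 9, O(report_permit → ~run_backup), contraposes to O(run_backup → ~report_permit); with O(run_backup) we get O(~report_permit).
Premise 7, O(sound_alarm → report_permit), contraposes to O(~report_permit → ~sound_alarm); with O(~report_permit) we get O(~sound_alarm).
Premises 4, 5, 10, 11, 12 do not contribute to this derivation.
Hence ~sound_alarm is obligatory.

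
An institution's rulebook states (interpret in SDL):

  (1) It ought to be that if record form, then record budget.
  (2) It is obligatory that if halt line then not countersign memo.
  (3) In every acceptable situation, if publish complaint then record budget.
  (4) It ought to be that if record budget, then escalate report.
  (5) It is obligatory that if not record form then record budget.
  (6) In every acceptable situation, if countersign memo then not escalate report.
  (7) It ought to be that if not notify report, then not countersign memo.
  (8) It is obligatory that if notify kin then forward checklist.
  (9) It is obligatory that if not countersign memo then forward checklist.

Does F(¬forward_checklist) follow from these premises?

Yes

Premises 5 and 1 are O(¬record_form → record_budget) and O(record_form → record_budget); every ideal world satisfies ¬record_form or record_form, so in either case record_budget holds — hence O(record_budget).
With premise 4, O(record_budget → escalate_report), the K-axiom yields O(escalate_report).
Premise 6, O(countersign_memo → ¬escalate_report), contraposes to O(escalate_report → ¬countersign_memo); with O(escalate_report) we get O(¬countersign_memo).
Applying K to premise 9 (O(¬countersign_memo → forward_checklist)) and O(¬countersign_memo) yields O(forward_checklist).
Premises 2, 3, 7, 8 do not contribute to this derivation.
So O(forward_checklist) holds, i.e. F(¬forward_checklist). The claim follows.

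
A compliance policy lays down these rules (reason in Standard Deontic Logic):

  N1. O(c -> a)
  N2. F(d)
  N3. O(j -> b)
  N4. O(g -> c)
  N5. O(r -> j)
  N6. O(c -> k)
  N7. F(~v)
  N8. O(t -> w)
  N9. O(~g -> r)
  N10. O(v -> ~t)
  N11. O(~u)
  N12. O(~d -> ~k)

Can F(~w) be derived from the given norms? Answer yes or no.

No

Premise 8 is O(t -> w), but O(t) is not derivable from the premises, so it does not yield O(w).
No other premise forces O(w). An ideal world satisfying every premise can still have ~w true, so F(~w) is not derivable.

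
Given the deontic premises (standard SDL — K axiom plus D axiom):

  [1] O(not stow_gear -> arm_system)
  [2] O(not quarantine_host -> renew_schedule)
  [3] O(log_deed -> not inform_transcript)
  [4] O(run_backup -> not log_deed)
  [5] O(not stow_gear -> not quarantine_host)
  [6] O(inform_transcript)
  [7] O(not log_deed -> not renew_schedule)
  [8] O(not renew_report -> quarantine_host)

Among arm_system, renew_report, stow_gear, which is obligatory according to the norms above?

From premise 6 we have O(inform_transcript).
Premise 3, O(log_deed -> not inform_transcript), contraposes to O(inform_transcript -> not log_deed); with O(inform_transcript) we get O(not log_deed).
Applying K to premise 7 (O(not log_deed -> not renew_schedule)) and O(not log_deed) yields O(not renew_schedule).
Premise 2 is O(not quarantine_host -> renew_schedule); contrapositively O(not renew_schedule -> quarantine_host). Since O(not renew_schedule) holds, K gives O(quarantine_host).
The contrapositive of premise 5 (O(not stow_gear -> not quarantine_host)) is O(quarantine_host -> stow_gear), and O(quarantine_host) is already established, so O(stow_gear).
So O(stow_gear) holds — stow_gear is obligatory. None of the other listed options is made obligatory by any chain of premises.

stow_gear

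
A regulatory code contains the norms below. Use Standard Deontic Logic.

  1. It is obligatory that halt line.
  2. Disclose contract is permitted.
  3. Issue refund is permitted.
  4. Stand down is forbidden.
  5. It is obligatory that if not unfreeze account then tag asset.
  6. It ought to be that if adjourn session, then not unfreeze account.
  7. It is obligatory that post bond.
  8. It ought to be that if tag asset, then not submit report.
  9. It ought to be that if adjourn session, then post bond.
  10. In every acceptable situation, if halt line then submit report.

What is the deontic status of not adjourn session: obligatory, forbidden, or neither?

Obligatory

Premise 1 states O(halt_line) outright.
Premise 10 is O(halt_line → submit_report); since O(halt_line), deontic closure gives O(submit_report).
The contrapositive of premise 8 (O(tag_asset → ¬submit_report)) is O(submit_report → ¬tag_asset), and O(submit_report) is already established, so O(¬tag_asset).
Premise 5, O(¬unfreeze_account → tag_asset), contraposes to O(¬tag_asset → unfreeze_account); with O(¬tag_asset) we get O(unfreeze_account).
Premise 6, O(adjourn_session → ¬unfreeze_account), contraposes to O(unfreeze_account → ¬adjourn_session); with O(unfreeze_account) we get O(¬adjourn_session).
Premises 2, 3, 4, 7, 9 do not contribute to this derivation.
Hence ¬adjourn_session is obligatory.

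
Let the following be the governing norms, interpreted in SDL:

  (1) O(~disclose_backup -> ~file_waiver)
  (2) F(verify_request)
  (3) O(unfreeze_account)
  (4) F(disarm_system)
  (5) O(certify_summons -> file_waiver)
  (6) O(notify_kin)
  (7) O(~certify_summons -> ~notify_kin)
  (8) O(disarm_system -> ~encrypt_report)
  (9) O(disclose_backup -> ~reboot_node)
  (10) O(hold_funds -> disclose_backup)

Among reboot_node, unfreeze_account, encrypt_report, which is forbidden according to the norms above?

reboot_node

Premise 6 states O(notify_kin) outright.
Premise 7 is O(~certify_summons -> ~notify_kin); contrapositively O(notify_kin -> certify_summons). Since O(notify_kin) holds, K gives O(certify_summons).
Premise 5 is O(certify_summons -> file_waiver); since O(certify_summons), deontic closure gives O(file_waiver).
Premise 1 is O(~disclose_backup -> ~file_waiver); contrapositively O(file_waiver -> disclose_backup). Since O(file_waiver) holds, K gives O(disclose_backup).
With premise 9, O(disclose_backup -> ~reboot_node), the K-axiom yields O(~reboot_node).
So O(~reboot_node) holds, i.e. reboot_node is forbidden. None of the other listed options is forbidden under the premises.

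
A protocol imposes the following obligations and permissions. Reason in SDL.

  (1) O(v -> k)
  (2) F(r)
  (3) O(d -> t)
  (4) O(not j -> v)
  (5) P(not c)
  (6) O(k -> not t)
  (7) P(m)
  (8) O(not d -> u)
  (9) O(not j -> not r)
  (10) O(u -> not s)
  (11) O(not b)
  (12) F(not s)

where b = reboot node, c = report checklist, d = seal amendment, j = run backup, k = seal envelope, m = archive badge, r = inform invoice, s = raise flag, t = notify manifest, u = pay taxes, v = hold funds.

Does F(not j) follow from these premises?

Yes

F(not s) at premise 12 means O(s).
The contrapositive of premise 10 (O(u -> not s)) is O(s -> not u), and O(s) is already established, so O(not u).
Premise 8, O(not d -> u), contraposes to O(not u -> d); with O(not u) we get O(d).
From O(d) and premise 3, O(d -> t), we obtain O(t).
Premise 6, O(k -> not t), contraposes to O(t -> not k); with O(t) we get O(not k).
Premise 1 is O(v -> k); contrapositively O(not k -> not v). Since O(not k) holds, K gives O(not v).
The contrapositive of premise 4 (O(not j -> v)) is O(not v -> j), and O(not v) is already established, so O(j).
Premises 2, 5, 7, 9, 11 do not contribute to this derivation.
So O(j) holds, i.e. F(not j). The claim follows.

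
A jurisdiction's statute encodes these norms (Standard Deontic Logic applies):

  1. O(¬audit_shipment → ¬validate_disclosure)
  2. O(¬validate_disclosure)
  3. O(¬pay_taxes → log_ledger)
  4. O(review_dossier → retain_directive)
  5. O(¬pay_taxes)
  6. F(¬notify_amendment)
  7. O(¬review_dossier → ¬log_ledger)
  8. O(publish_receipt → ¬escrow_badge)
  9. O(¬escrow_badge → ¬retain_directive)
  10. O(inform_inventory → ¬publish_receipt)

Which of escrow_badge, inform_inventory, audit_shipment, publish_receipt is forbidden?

publish_receipt

Premise 5 gives O(¬pay_taxes).
Applying K to premise 3 (O(¬pay_taxes → log_ledger)) and O(¬pay_taxes) yields O(log_ledger).
The contrapositive of premise 7 (O(¬review_dossier → ¬log_ledger)) is O(log_ledger → review_dossier), and O(log_ledger) is already established, so O(review_dossier).
Premise 4 is O(review_dossier → retain_directive); since O(review_dossier), deontic closure gives O(retain_directive).
The contrapositive of premise 9 (O(¬escrow_badge → ¬retain_directive)) is O(retain_directive → escrow_badge), and O(retain_directive) is already established, so O(escrow_badge).
Premise 8 is O(publish_receipt → ¬escrow_badge); contrapositively O(escrow_badge → ¬publish_receipt). Since O(escrow_badge) holds, K gives O(¬publish_receipt).
So O(¬publish_receipt) holds, i.e. publish_receipt is forbidden. None of the other listed options is forbidden under the premises.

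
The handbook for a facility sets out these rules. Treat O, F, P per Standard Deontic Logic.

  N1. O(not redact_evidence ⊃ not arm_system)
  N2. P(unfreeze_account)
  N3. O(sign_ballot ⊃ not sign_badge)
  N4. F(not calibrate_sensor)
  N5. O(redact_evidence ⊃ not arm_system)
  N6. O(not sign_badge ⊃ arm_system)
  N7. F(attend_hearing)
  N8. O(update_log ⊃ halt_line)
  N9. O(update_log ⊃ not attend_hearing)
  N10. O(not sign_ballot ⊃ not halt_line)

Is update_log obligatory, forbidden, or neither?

Forbidden

Premises 5 and 1 cover both cases: O(redact_evidence ⊃ not arm_system) and O(not redact_evidence ⊃ not arm_system). Since redact_evidence ∨ not redact_evidence is a tautology, O(not arm_system) follows.
Premise 6 is O(not sign_badge ⊃ arm_system); contrapositively O(not arm_system ⊃ sign_badge). Since O(not arm_system) holds, K gives O(sign_badge).
Premise 3, O(sign_ballot ⊃ not sign_badge), contraposes to O(sign_badge ⊃ not sign_ballot); with O(sign_badge) we get O(not sign_ballot).
Premise 10 is O(not sign_ballot ⊃ not halt_line); since O(not sign_ballot), deontic closure gives O(not halt_line).
Premise 8 is O(update_log ⊃ halt_line); contrapositively O(not halt_line ⊃ not update_log). Since O(not halt_line) holds, K gives O(not update_log).
Premises 2, 4, 7, 9 do not contribute to this derivation.
Thus O(not update_log), which is F(update_log): update_log is forbidden.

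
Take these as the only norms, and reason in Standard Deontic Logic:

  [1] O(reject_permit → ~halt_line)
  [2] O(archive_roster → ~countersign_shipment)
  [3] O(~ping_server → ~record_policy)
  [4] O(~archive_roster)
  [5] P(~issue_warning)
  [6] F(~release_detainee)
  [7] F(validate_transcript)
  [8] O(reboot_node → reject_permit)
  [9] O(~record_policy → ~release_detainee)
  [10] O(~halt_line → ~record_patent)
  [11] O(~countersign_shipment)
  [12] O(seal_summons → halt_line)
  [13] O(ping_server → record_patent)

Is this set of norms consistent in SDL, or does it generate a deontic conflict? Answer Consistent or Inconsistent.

Premise 2 is O(archive_roster → ~countersign_shipment); even if O(~countersign_shipment) held, inferring O(archive_roster) would be affirming the consequent — invalid.
So O(archive_roster) is not derivable, and the apparent clash with O(~archive_roster) does not arise.
A world satisfying every obligation exists (e.g. archive_roster=false, countersign_shipment=false, halt_line=true, issue_warning=false, ping_server=true, reboot_node=false, record_patent=true, record_policy=true, reject_permit=false, release_detainee=true, seal_summons=false, validate_transcript=false); no atom is both obligatory and forbidden, so the set is consistent.

Consistent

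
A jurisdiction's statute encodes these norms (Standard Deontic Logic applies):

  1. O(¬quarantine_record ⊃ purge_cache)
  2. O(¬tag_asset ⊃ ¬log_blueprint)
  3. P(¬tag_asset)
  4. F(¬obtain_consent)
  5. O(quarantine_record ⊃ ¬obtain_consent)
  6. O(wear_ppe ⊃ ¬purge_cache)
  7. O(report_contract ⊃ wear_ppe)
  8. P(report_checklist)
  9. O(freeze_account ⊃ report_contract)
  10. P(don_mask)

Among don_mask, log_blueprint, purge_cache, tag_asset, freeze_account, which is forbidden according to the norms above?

Premise 4, F(¬obtain_consent), is equivalent to O(obtain_consent).
Premise 5, O(quarantine_record ⊃ ¬obtain_consent), contraposes to O(obtain_consent ⊃ ¬quarantine_record); with O(obtain_consent) we get O(¬quarantine_record).
With premise 1, O(¬quarantine_record ⊃ purge_cache), the K-axiom yields O(purge_cache).
Premise 6 is O(wear_ppe ⊃ ¬purge_cache); contrapositively O(purge_cache ⊃ ¬wear_ppe). Since O(purge_cache) holds, K gives O(¬wear_ppe).
The contrapositive of premise 7 (O(report_contract ⊃ wear_ppe)) is O(¬wear_ppe ⊃ ¬report_contract), and O(¬wear_ppe) is already established, so O(¬report_contract).
Premise 9 is O(freeze_account ⊃ report_contract); contrapositively O(¬report_contract ⊃ ¬freeze_account). Since O(¬report_contract) holds, K gives O(¬freeze_account).
So O(¬freeze_account) holds, i.e. freeze_account is forbidden. None of the other listed options is forbidden under the premises.

freeze_account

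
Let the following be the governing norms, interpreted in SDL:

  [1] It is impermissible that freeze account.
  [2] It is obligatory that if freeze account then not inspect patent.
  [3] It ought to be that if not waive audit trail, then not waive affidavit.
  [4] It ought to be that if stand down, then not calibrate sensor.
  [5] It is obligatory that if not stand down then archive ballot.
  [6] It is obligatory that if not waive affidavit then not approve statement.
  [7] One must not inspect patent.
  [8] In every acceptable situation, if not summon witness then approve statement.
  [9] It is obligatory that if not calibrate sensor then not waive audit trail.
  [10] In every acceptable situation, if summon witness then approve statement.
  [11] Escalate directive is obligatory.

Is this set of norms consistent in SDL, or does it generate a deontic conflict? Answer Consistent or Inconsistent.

Consistent

Premise 2 is O(freeze_account → ¬inspect_patent); even if O(¬inspect_patent) held, inferring O(freeze_account) would be affirming the consequent — invalid.
So O(freeze_account) is not derivable, and the apparent clash with O(¬freeze_account) does not arise.
A world satisfying every obligation exists (e.g. approve_statement=true, archive_ballot=true, calibrate_sensor=true, escalate_directive=true, freeze_account=false, inspect_patent=false, stand_down=false, summon_witness=false, waive_affidavit=true, waive_audit_trail=true); no atom is both obligatory and forbidden, so the set is consistent.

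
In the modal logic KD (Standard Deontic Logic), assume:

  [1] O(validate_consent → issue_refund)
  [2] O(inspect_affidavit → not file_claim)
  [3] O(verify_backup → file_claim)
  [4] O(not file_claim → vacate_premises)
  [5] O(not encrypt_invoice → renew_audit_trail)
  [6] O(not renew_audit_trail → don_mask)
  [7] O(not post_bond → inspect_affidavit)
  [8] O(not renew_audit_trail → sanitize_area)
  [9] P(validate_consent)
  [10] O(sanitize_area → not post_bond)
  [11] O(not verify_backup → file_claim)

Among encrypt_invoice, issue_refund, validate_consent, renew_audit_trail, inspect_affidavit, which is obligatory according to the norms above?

Premises 11 and 3 are O(not verify_backup → file_claim) and O(verify_backup → file_claim); every ideal world satisfies not verify_backup or verify_backup, so in either case file_claim holds — hence O(file_claim).
Premise 2, O(inspect_affidavit → not file_claim), contraposes to O(file_claim → not inspect_affidavit); with O(file_claim) we get O(not inspect_affidavit).
Premise 7 is O(not post_bond → inspect_affidavit); contrapositively O(not inspect_affidavit → post_bond). Since O(not inspect_affidavit) holds, K gives O(post_bond).
The contrapositive of premise 10 (O(sanitize_area → not post_bond)) is O(post_bond → not sanitize_area), and O(post_bond) is already established, so O(not sanitize_area).
The contrapositive of premise 8 (O(not renew_audit_trail → sanitize_area)) is O(not sanitize_area → renew_audit_trail), and O(not sanitize_area) is already established, so O(renew_audit_trail).
So O(renew_audit_trail) holds — renew_audit_trail is obligatory. None of the other listed options is made obligatory by any chain of premises.

renew_audit_trail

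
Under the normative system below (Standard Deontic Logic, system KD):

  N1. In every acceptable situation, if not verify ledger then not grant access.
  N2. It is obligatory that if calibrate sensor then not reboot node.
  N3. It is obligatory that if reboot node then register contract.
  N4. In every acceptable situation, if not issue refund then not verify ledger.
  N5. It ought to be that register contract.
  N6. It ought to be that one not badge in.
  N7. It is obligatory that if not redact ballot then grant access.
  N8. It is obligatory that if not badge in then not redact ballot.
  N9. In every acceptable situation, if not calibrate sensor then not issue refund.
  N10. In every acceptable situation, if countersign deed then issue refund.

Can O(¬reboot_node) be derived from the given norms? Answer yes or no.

Premise 6 gives O(¬badge_in).
From O(¬badge_in) and premise 8, O(¬badge_in → ¬redact_ballot), we obtain O(¬redact_ballot).
With premise 7, O(¬redact_ballot → grant_access), the K-axiom yields O(grant_access).
The contrapositive of premise 1 (O(¬verify_ledger → ¬grant_access)) is O(grant_access → verify_ledger), and O(grant_access) is already established, so O(verify_ledger).
Premise 4, O(¬issue_refund → ¬verify_ledger), contraposes to O(verify_ledger → issue_refund); with O(verify_ledger) we get O(issue_refund).
Premise 9 is O(¬calibrate_sensor → ¬issue_refund); contrapositively O(issue_refund → calibrate_sensor). Since O(issue_refund) holds, K gives O(calibrate_sensor).
Applying K to premise 2 (O(calibrate_sensor → ¬reboot_node)) and O(calibrate_sensor) yields O(¬reboot_node).
Premises 3, 5, 10 do not contribute to this derivation.
So O(¬reboot_node) follows.

Yes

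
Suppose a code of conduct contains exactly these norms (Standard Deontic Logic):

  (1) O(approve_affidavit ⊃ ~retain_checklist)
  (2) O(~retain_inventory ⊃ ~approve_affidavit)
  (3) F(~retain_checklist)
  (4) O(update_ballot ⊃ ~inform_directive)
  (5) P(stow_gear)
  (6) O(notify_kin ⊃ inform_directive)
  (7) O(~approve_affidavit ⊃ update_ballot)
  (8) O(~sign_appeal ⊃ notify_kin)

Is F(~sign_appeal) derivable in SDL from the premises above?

Yes

F(~retain_checklist) at premise 3 means O(retain_checklist).
Premise 1, O(approve_affidavit ⊃ ~retain_checklist), contraposes to O(retain_checklist ⊃ ~approve_affidavit); with O(retain_checklist) we get O(~approve_affidavit).
With premise 7, O(~approve_affidavit ⊃ update_ballot), the K-axiom yields O(update_ballot).
Premise 4 is O(update_ballot ⊃ ~inform_directive); since O(update_ballot), deontic closure gives O(~inform_directive).
Premise 6, O(notify_kin ⊃ inform_directive), contraposes to O(~inform_directive ⊃ ~notify_kin); with O(~inform_directive) we get O(~notify_kin).
The contrapositive of premise 8 (O(~sign_appeal ⊃ notify_kin)) is O(~notify_kin ⊃ sign_appeal), and O(~notify_kin) is already established, so O(sign_appeal).
Premises 2, 5 do not contribute to this derivation.
So O(sign_appeal) holds, i.e. F(~sign_appeal). The claim follows.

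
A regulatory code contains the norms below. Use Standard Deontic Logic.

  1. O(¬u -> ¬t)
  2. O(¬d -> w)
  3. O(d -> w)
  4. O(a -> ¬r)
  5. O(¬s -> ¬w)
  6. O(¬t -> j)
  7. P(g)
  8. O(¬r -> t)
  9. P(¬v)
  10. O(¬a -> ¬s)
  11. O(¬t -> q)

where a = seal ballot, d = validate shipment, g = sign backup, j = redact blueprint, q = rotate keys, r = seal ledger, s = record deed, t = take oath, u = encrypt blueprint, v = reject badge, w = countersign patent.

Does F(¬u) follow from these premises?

Yes

Premises 2 and 3 are O(¬d -> w) and O(d -> w); every ideal world satisfies ¬d or d, so in either case w holds — hence O(w).
The contrapositive of premise 5 (O(¬s -> ¬w)) is O(w -> s), and O(w) is already established, so O(s).
Premise 10 is O(¬a -> ¬s); contrapositively O(s -> a). Since O(s) holds, K gives O(a).
Premise 4 is O(a -> ¬r); since O(a), deontic closure gives O(¬r).
From O(¬r) and premise 8, O(¬r -> t), we obtain O(t).
The contrapositive of premise 1 (O(¬u -> ¬t)) is O(t -> u), and O(t) is already established, so O(u).
Premises 6, 7, 9, 11 do not contribute to this derivation.
So O(u) holds, i.e. F(¬u). The claim follows.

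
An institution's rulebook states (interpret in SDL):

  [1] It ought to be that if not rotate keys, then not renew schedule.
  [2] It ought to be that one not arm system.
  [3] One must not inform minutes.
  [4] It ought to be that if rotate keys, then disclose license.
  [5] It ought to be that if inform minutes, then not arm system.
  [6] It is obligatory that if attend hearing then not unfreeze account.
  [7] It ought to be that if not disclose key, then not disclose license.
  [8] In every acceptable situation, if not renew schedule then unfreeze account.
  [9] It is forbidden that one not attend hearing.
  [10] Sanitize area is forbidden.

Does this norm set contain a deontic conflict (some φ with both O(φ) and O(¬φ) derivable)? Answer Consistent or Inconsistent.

Consistent

Premise 5 is O(inform_minutes → ¬arm_system); even if O(¬arm_system) held, inferring O(inform_minutes) would be affirming the consequent — invalid.
So O(inform_minutes) is not derivable, and the apparent clash with O(¬inform_minutes) does not arise.
A world satisfying every obligation exists (e.g. arm_system=false, attend_hearing=true, disclose_key=true, disclose_license=true, inform_minutes=false, renew_schedule=true, rotate_keys=true, sanitize_area=false, unfreeze_account=false); no atom is both obligatory and forbidden, so the set is consistent.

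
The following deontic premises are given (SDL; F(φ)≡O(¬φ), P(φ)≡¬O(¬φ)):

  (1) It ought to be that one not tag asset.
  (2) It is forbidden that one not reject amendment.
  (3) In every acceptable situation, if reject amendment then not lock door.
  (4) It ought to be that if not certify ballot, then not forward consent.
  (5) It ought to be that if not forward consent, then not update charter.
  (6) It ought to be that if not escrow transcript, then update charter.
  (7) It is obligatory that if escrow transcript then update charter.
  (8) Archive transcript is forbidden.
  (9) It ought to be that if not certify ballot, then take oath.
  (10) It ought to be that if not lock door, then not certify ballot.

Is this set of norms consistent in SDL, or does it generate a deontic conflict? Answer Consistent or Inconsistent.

Inconsistent

Premises 7 and 6 are O(escrow_transcript → update_charter) and O(¬escrow_transcript → update_charter); every ideal world satisfies escrow_transcript or ¬escrow_transcript, so in either case update_charter holds — hence O(update_charter).
Premise 5, O(¬forward_consent → ¬update_charter), contraposes to O(update_charter → forward_consent); with O(update_charter) we get O(forward_consent).
The contrapositive of premise 4 (O(¬certify_ballot → ¬forward_consent)) is O(forward_consent → certify_ballot), and O(forward_consent) is already established, so O(certify_ballot).
Premise 10 is O(¬lock_door → ¬certify_ballot); contrapositively O(certify_ballot → lock_door). Since O(certify_ballot) holds, K gives O(lock_door).
The contrapositive of premise 3 (O(reject_amendment → ¬lock_door)) is O(lock_door → ¬reject_amendment), and O(lock_door) is already established, so O(¬reject_amendment).
Yet premise 2 is F(¬reject_amendment), i.e. O(reject_amendment).
We now have both O(¬reject_amendment) and O(reject_amendment) — reject_amendment is simultaneously obligatory and forbidden, violating the D-axiom.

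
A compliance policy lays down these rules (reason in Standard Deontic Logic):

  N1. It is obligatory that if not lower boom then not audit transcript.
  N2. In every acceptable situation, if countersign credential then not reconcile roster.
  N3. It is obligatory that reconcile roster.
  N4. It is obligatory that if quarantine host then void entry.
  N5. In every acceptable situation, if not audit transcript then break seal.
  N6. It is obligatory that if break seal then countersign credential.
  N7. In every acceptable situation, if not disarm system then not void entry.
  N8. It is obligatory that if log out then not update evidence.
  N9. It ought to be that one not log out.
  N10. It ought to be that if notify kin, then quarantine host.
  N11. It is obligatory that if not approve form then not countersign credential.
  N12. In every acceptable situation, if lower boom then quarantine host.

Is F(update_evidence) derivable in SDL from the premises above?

Premise 8 is O(log_out → ¬update_evidence), but O(log_out) is not derivable from the premises, so it does not yield O(¬update_evidence).
No other premise forces O(¬update_evidence). An ideal world satisfying every premise can still have update_evidence true, so F(update_evidence) is not derivable.

No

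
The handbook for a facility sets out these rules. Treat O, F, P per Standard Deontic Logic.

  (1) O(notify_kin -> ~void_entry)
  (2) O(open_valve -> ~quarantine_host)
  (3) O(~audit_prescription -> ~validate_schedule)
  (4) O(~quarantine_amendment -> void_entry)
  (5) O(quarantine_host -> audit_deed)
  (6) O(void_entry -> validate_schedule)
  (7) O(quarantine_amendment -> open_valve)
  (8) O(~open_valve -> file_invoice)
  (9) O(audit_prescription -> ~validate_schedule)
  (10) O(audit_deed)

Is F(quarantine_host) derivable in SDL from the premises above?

Premises 3 and 9 are O(~audit_prescription -> ~validate_schedule) and O(audit_prescription -> ~validate_schedule); every ideal world satisfies ~audit_prescription or audit_prescription, so in either case ~validate_schedule holds — hence O(~validate_schedule).
Premise 6, O(void_entry -> validate_schedule), contraposes to O(~validate_schedule -> ~void_entry); with O(~validate_schedule) we get O(~void_entry).
The contrapositive of premise 4 (O(~quarantine_amendment -> void_entry)) is O(~void_entry -> quarantine_amendment), and O(~void_entry) is already established, so O(quarantine_amendment).
From O(quarantine_amendment) and premise 7, O(quarantine_amendment -> open_valve), we obtain O(open_valve).
Premise 2 is O(open_valve -> ~quarantine_host); since O(open_valve), deontic closure gives O(~quarantine_host).
Premises 1, 5, 8, 10 do not contribute to this derivation.
So O(~quarantine_host) holds, i.e. F(quarantine_host). The claim follows.

Yes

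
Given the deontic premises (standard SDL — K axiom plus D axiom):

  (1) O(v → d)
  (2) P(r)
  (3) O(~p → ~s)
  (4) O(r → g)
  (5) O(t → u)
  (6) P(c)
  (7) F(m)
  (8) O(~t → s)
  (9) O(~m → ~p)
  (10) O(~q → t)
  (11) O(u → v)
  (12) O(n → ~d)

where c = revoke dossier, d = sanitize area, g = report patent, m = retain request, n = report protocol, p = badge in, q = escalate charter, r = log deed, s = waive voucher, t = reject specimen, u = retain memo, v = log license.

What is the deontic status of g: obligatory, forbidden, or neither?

Neither

Premise 4 is O(r → g), but O(r) is not derivable from the premises (the permission P(r) asserts only ~O(~r), not O(r)), so it does not yield O(g).
No premise or chain of K-axiom applications forces O(g), and none forces O(~g). So g is neither obligatory nor forbidden under these norms.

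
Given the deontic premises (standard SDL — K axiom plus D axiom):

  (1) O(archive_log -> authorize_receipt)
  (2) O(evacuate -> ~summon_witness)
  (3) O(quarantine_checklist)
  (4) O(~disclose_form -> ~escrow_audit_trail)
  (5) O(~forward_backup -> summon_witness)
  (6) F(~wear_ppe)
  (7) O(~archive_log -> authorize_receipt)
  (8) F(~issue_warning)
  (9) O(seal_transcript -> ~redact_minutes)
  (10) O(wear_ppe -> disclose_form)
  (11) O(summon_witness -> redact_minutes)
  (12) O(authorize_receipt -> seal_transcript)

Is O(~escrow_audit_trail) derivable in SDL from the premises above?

No

Premise 4 is O(~disclose_form -> ~escrow_audit_trail), but O(~disclose_form) is not derivable from the premises, so it does not yield O(~escrow_audit_trail).
No other premise forces O(~escrow_audit_trail). An ideal world satisfying every premise can still have ~escrow_audit_trail false, so O(~escrow_audit_trail) is not derivable.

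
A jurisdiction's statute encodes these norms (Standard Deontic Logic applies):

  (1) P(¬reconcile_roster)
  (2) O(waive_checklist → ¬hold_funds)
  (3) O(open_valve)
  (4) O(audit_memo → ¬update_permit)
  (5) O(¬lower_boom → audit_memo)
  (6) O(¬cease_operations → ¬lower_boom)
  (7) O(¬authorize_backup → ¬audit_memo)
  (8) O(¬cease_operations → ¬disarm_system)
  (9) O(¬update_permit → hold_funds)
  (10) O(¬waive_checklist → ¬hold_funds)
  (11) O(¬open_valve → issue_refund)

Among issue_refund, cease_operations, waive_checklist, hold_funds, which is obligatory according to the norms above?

Premises 10 and 2 are O(¬waive_checklist → ¬hold_funds) and O(waive_checklist → ¬hold_funds); every ideal world satisfies ¬waive_checklist or waive_checklist, so in either case ¬hold_funds holds — hence O(¬hold_funds).
Premise 9, O(¬update_permit → hold_funds), contraposes to O(¬hold_funds → update_permit); with O(¬hold_funds) we get O(update_permit).
The contrapositive of premise 4 (O(audit_memo → ¬update_permit)) is O(update_permit → ¬audit_memo), and O(update_permit) is already established, so O(¬audit_memo).
Premise 5, O(¬lower_boom → audit_memo), contraposes to O(¬audit_memo → lower_boom); with O(¬audit_memo) we get O(lower_boom).
Premise 6, O(¬cease_operations → ¬lower_boom), contraposes to O(lower_boom → cease_operations); with O(lower_boom) we get O(cease_operations).
So O(cease_operations) holds — cease_operations is obligatory. None of the other listed options is made obligatory by any chain of premises.

cease_operations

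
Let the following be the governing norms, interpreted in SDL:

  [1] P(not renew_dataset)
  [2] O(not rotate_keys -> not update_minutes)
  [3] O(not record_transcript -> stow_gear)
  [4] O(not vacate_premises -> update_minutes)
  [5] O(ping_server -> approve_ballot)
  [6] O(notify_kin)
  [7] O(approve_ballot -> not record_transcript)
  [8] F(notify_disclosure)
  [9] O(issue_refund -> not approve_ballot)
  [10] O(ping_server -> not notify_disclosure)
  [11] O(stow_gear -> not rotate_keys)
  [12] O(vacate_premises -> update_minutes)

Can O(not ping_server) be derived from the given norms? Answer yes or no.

By case analysis on not vacate_premises: premise 4 gives O(not vacate_premises -> update_minutes) and premise 12 gives O(vacate_premises -> update_minutes), so O(update_minutes) either way.
Premise 2, O(not rotate_keys -> not update_minutes), contraposes to O(update_minutes -> rotate_keys); with O(update_minutes) we get O(rotate_keys).
Premise 11, O(stow_gear -> not rotate_keys), contraposes to O(rotate_keys -> not stow_gear); with O(rotate_keys) we get O(not stow_gear).
Premise 3 is O(not record_transcript -> stow_gear); contrapositively O(not stow_gear -> record_transcript). Since O(not stow_gear) holds, K gives O(record_transcript).
The contrapositive of premise 7 (O(approve_ballot -> not record_transcript)) is O(record_transcript -> not approve_ballot), and O(record_transcript) is already established, so O(not approve_ballot).
Premise 5, O(ping_server -> approve_ballot), contraposes to O(not approve_ballot -> not ping_server); with O(not approve_ballot) we get O(not ping_server).
Premises 1, 6, 8, 9, 10 do not contribute to this derivation.
So O(not ping_server) follows.

Yes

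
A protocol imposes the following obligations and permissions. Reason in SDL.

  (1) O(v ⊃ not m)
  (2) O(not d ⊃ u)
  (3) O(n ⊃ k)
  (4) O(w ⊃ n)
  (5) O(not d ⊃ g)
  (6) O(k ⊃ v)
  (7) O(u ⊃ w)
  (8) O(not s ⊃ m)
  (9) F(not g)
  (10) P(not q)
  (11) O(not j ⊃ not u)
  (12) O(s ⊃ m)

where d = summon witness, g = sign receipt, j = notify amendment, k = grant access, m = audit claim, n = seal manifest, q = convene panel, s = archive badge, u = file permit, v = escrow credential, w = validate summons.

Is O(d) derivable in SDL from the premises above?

Premises 8 and 12 are O(not s ⊃ m) and O(s ⊃ m); every ideal world satisfies not s or s, so in either case m holds — hence O(m).
Premise 1, O(v ⊃ not m), contraposes to O(m ⊃ not v); with O(m) we get O(not v).
The contrapositive of premise 6 (O(k ⊃ v)) is O(not v ⊃ not k), and O(not v) is already established, so O(not k).
Premise 3, O(n ⊃ k), contraposes to O(not k ⊃ not n); with O(not k) we get O(not n).
Premise 4, O(w ⊃ n), contraposes to O(not n ⊃ not w); with O(not n) we get O(not w).
Premise 7 is O(u ⊃ w); contrapositively O(not w ⊃ not u). Since O(not w) holds, K gives O(not u).
The contrapositive of premise 2 (O(not d ⊃ u)) is O(not u ⊃ d), and O(not u) is already established, so O(d).
Premises 5, 9, 10, 11 do not contribute to this derivation.
So O(d) follows.

Yes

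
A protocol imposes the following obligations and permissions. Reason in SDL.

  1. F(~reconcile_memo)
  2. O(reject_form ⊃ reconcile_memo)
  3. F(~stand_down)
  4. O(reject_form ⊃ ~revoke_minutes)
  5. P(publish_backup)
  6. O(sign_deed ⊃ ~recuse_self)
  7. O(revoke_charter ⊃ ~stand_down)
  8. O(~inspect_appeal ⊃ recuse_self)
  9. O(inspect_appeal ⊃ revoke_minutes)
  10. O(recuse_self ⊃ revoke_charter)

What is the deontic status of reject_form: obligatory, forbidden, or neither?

Premise 3 is F(~stand_down), i.e. O(stand_down).
Premise 7 is O(revoke_charter ⊃ ~stand_down); contrapositively O(stand_down ⊃ ~revoke_charter). Since O(stand_down) holds, K gives O(~revoke_charter).
Premise 10 is O(recuse_self ⊃ revoke_charter); contrapositively O(~revoke_charter ⊃ ~recuse_self). Since O(~revoke_charter) holds, K gives O(~recuse_self).
Premise 8 is O(~inspect_appeal ⊃ recuse_self); contrapositively O(~recuse_self ⊃ inspect_appeal). Since O(~recuse_self) holds, K gives O(inspect_appeal).
With premise 9, O(inspect_appeal ⊃ revoke_minutes), the K-axiom yields O(revoke_minutes).
Premise 4 is O(reject_form ⊃ ~revoke_minutes); contrapositively O(revoke_minutes ⊃ ~reject_form). Since O(revoke_minutes) holds, K gives O(~reject_form).
Premises 1, 2, 5, 6 do not contribute to this derivation.
Thus O(~reject_form), which is F(reject_form): reject_form is forbidden.

Forbidden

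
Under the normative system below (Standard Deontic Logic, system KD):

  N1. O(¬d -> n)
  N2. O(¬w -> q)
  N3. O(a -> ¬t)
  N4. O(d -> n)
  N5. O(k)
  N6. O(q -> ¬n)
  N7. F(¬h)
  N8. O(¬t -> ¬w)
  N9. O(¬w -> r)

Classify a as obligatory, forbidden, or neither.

Forbidden

Premises 4 and 1 cover both cases: O(d -> n) and O(¬d -> n). Since d ∨ ¬d is a tautology, O(n) follows.
Premise 6 is O(q -> ¬n); contrapositively O(n -> ¬q). Since O(n) holds, K gives O(¬q).
Premise 2, O(¬w -> q), contraposes to O(¬q -> w); with O(¬q) we get O(w).
Premise 8 is O(¬t -> ¬w); contrapositively O(w -> t). Since O(w) holds, K gives O(t).
The contrapositive of premise 3 (O(a -> ¬t)) is O(t -> ¬a), and O(t) is already established, so O(¬a).
Premises 5, 7, 9 do not contribute to this derivation.
Thus O(¬a), which is F(a): a is forbidden.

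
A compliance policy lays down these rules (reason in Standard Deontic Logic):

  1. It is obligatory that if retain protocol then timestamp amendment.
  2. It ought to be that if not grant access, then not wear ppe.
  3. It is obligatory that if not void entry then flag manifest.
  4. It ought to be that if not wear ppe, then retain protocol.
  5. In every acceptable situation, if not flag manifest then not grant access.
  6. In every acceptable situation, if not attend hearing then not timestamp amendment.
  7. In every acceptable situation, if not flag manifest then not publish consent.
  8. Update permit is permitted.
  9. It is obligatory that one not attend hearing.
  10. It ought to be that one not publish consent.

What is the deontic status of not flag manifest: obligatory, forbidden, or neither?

Premise 9 gives O(¬attend_hearing).
From O(¬attend_hearing) and premise 6, O(¬attend_hearing → ¬timestamp_amendment), we obtain O(¬timestamp_amendment).
The contrapositive of premise 1 (O(retain_protocol → timestamp_amendment)) is O(¬timestamp_amendment → ¬retain_protocol), and O(¬timestamp_amendment) is already established, so O(¬retain_protocol).
The contrapositive of premise 4 (O(¬wear_ppe → retain_protocol)) is O(¬retain_protocol → wear_ppe), and O(¬retain_protocol) is already established, so O(wear_ppe).
The contrapositive of premise 2 (O(¬grant_access → ¬wear_ppe)) is O(wear_ppe → grant_access), and O(wear_ppe) is already established, so O(grant_access).
Premise 5 is O(¬flag_manifest → ¬grant_access); contrapositively O(grant_access → flag_manifest). Since O(grant_access) holds, K gives O(flag_manifest).
Premises 3, 7, 8, 10 do not contribute to this derivation.
Thus O(flag_manifest), which is F(¬flag_manifest): ¬flag_manifest is forbidden.

Forbidden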